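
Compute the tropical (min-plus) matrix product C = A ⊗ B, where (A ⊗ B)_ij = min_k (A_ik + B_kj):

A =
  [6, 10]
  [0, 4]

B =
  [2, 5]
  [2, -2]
A ⊗ B =
  [8, 8]
  [2, 2]

Apply the min-plus product entry-by-entry:
  C[0][0] = min over k of (A[0][0] + B[0][0] = 6 + 2 = 8, A[0][1] + B[1][0] = 10 + 2 = 12) = 8 (attained at k = 0)
  C[0][1] = min over k of (A[0][0] + B[0][1] = 6 + 5 = 11, A[0][1] + B[1][1] = 10 + -2 = 8) = 8 (attained at k = 1)
  C[1][0] = min over k of (A[1][0] + B[0][0] = 0 + 2 = 2, A[1][1] + B[1][0] = 4 + 2 = 6) = 2 (attained at k = 0)
  C[1][1] = min over k of (A[1][0] + B[0][1] = 0 + 5 = 5, A[1][1] + B[1][1] = 4 + -2 = 2) = 2 (attained at k = 1)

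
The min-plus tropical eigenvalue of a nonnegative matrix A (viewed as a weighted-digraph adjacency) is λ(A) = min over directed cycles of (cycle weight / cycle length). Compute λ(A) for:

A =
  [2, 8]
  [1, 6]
λ(A) = 2

Enumerate directed cycles and compute their means (weight / length). Sample:
  cycle 0 → 0: weight = 2, length = 1, mean = 2/1 ≈ 2.000
  cycle 1 → 1: weight = 6, length = 1, mean = 6/1 ≈ 6.000
  cycle 0 → 1 → 0: weight = 9, length = 2, mean = 9/2 ≈ 4.500
  cycle 1 → 0 → 1: weight = 9, length = 2, mean = 9/2 ≈ 4.500
Minimum mean = 2.000, attained e.g. along the cycle 0 → 0 with weight 2 and length 1. So λ(A) = 2/1 = 2.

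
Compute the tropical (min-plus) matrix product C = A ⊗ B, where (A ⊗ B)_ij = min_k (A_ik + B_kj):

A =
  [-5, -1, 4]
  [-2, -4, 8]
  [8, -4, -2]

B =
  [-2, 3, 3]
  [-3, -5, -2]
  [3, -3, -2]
A ⊗ B =
  [-7, -6, -3]
  [-7, -9, -6]
  [-7, -9, -6]

Apply the min-plus product entry-by-entry:
  C[0][0] = min over k of (A[0][0] + B[0][0] = -5 + -2 = -7, A[0][1] + B[1][0] = -1 + -3 = -4, A[0][2] + B[2][0] = 4 + 3 = 7) = -7 (attained at k = 0)
  C[0][1] = min over k of (A[0][0] + B[0][1] = -5 + 3 = -2, A[0][1] + B[1][1] = -1 + -5 = -6, A[0][2] + B[2][1] = 4 + -3 = 1) = -6 (attained at k = 1)
  C[0][2] = min over k of (A[0][0] + B[0][2] = -5 + 3 = -2, A[0][1] + B[1][2] = -1 + -2 = -3, A[0][2] + B[2][2] = 4 + -2 = 2) = -3 (attained at k = 1)
  C[1][0] = min over k of (A[1][0] + B[0][0] = -2 + -2 = -4, A[1][1] + B[1][0] = -4 + -3 = -7, A[1][2] + B[2][0] = 8 + 3 = 11) = -7 (attained at k = 1)
  C[1][1] = min over k of (A[1][0] + B[0][1] = -2 + 3 = 1, A[1][1] + B[1][1] = -4 + -5 = -9, A[1][2] + B[2][1] = 8 + -3 = 5) = -9 (attained at k = 1)
  C[1][2] = min over k of (A[1][0] + B[0][2] = -2 + 3 = 1, A[1][1] + B[1][2] = -4 + -2 = -6, A[1][2] + B[2][2] = 8 + -2 = 6) = -6 (attained at k = 1)
  C[2][0] = min over k of (A[2][0] + B[0][0] = 8 + -2 = 6, A[2][1] + B[1][0] = -4 + -3 = -7, A[2][2] + B[2][0] = -2 + 3 = 1) = -7 (attained at k = 1)
  C[2][1] = min over k of (A[2][0] + B[0][1] = 8 + 3 = 11, A[2][1] + B[1][1] = -4 + -5 = -9, A[2][2] + B[2][1] = -2 + -3 = -5) = -9 (attained at k = 1)
  C[2][2] = min over k of (A[2][0] + B[0][2] = 8 + 3 = 11, A[2][1] + B[1][2] = -4 + -2 = -6, A[2][2] + B[2][2] = -2 + -2 = -4) = -6 (attained at k = 1)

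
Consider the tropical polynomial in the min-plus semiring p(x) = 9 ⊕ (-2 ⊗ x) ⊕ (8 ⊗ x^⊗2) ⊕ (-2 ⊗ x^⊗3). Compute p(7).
p(7) = 5

A tropical monomial a ⊗ x^⊗i evaluates to a + i · x. Evaluating each term at x = 7:
  Term 0 contributes 9 + 0 · 7 = 9
  Term 1 contributes -2 + 1 · 7 = 5
  Term 2 contributes 8 + 2 · 7 = 22
  Term 3 contributes -2 + 3 · 7 = 19
p(7) = ⊕ of these = min[9, 5, 22, 19] = 5.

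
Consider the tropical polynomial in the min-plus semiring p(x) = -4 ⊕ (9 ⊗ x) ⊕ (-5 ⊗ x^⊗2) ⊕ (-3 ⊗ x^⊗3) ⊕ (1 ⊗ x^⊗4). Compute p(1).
p(1) = -4

A tropical monomial a ⊗ x^⊗i evaluates to a + i · x. Evaluating each term at x = 1:
  Term 0 contributes -4 + 0 · 1 = -4
  Term 1 contributes 9 + 1 · 1 = 10
  Term 2 contributes -5 + 2 · 1 = -3
  Term 3 contributes -3 + 3 · 1 = 0
  Term 4 contributes 1 + 4 · 1 = 5
p(1) = ⊕ of these = min[-4, 10, -3, 0, 5] = -4.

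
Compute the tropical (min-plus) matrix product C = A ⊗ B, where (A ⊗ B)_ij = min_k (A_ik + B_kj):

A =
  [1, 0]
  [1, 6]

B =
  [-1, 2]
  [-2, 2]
A ⊗ B =
  [-2, 2]
  [0, 3]

Apply the min-plus product entry-by-entry:
  C[0][0] = min over k of (A[0][0] + B[0][0] = 1 + -1 = 0, A[0][1] + B[1][0] = 0 + -2 = -2) = -2 (attained at k = 1)
  C[0][1] = min over k of (A[0][0] + B[0][1] = 1 + 2 = 3, A[0][1] + B[1][1] = 0 + 2 = 2) = 2 (attained at k = 1)
  C[1][0] = min over k of (A[1][0] + B[0][0] = 1 + -1 = 0, A[1][1] + B[1][0] = 6 + -2 = 4) = 0 (attained at k = 0)
  C[1][1] = min over k of (A[1][0] + B[0][1] = 1 + 2 = 3, A[1][1] + B[1][1] = 6 + 2 = 8) = 3 (attained at k = 0)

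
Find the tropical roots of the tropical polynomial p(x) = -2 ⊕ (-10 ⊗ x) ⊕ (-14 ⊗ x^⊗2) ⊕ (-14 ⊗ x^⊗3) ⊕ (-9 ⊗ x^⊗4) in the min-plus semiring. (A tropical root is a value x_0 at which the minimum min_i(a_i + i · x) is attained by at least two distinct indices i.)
Roots: {-5, 0, 4, 8}

Each tropical root is a break point of the lower envelope of the lines y = a_i + i · x (there are 5 lines, with slopes 0, 1, ..., 4). Only the lines that attain the minimum somewhere contribute to roots; other lines are dominated. Here the surviving (envelope) indices are i = 4, i = 3, i = 2, i = 1, i = 0.
Intersections between consecutive envelope lines give the roots: for adjacent envelope indices i < j the intersection is x = (a_i − a_j) / (j − i). Reading off the sorted break points: {-5, 0, 4, 8}.
Verification: at each break x_0, at least two indices attain the minimum of min_i(a_i + i · x_0).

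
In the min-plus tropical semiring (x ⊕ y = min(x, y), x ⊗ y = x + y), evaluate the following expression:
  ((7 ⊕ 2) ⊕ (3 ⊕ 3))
((7 ⊕ 2) ⊕ (3 ⊕ 3)) = 2

Expand innermost to outermost. Recall ⊕ takes the minimum of its arguments and ⊗ takes their sum. Working out the expression ((7 ⊕ 2) ⊕ (3 ⊕ 3)) gives 2.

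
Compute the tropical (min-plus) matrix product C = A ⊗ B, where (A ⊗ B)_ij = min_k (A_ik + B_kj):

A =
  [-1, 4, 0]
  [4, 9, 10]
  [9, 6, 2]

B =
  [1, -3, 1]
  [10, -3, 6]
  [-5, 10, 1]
A ⊗ B =
  [-5, -4, 0]
  [5, 1, 5]
  [-3, 3, 3]

Apply the min-plus product entry-by-entry:
  C[0][0] = min over k of (A[0][0] + B[0][0] = -1 + 1 = 0, A[0][1] + B[1][0] = 4 + 10 = 14, A[0][2] + B[2][0] = 0 + -5 = -5) = -5 (attained at k = 2)
  C[0][1] = min over k of (A[0][0] + B[0][1] = -1 + -3 = -4, A[0][1] + B[1][1] = 4 + -3 = 1, A[0][2] + B[2][1] = 0 + 10 = 10) = -4 (attained at k = 0)
  C[0][2] = min over k of (A[0][0] + B[0][2] = -1 + 1 = 0, A[0][1] + B[1][2] = 4 + 6 = 10, A[0][2] + B[2][2] = 0 + 1 = 1) = 0 (attained at k = 0)
  C[1][0] = min over k of (A[1][0] + B[0][0] = 4 + 1 = 5, A[1][1] + B[1][0] = 9 + 10 = 19, A[1][2] + B[2][0] = 10 + -5 = 5) = 5 (attained at k = 0)
  C[1][1] = min over k of (A[1][0] + B[0][1] = 4 + -3 = 1, A[1][1] + B[1][1] = 9 + -3 = 6, A[1][2] + B[2][1] = 10 + 10 = 20) = 1 (attained at k = 0)
  C[1][2] = min over k of (A[1][0] + B[0][2] = 4 + 1 = 5, A[1][1] + B[1][2] = 9 + 6 = 15, A[1][2] + B[2][2] = 10 + 1 = 11) = 5 (attained at k = 0)
  C[2][0] = min over k of (A[2][0] + B[0][0] = 9 + 1 = 10, A[2][1] + B[1][0] = 6 + 10 = 16, A[2][2] + B[2][0] = 2 + -5 = -3) = -3 (attained at k = 2)
  C[2][1] = min over k of (A[2][0] + B[0][1] = 9 + -3 = 6, A[2][1] + B[1][1] = 6 + -3 = 3, A[2][2] + B[2][1] = 2 + 10 = 12) = 3 (attained at k = 1)
  C[2][2] = min over k of (A[2][0] + B[0][2] = 9 + 1 = 10, A[2][1] + B[1][2] = 6 + 6 = 12, A[2][2] + B[2][2] = 2 + 1 = 3) = 3 (attained at k = 2)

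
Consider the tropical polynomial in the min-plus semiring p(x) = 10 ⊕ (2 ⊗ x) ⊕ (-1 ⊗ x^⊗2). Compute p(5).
p(5) = 7

A tropical monomial a ⊗ x^⊗i evaluates to a + i · x. Evaluating each term at x = 5:
  Term 0 contributes 10 + 0 · 5 = 10
  Term 1 contributes 2 + 1 · 5 = 7
  Term 2 contributes -1 + 2 · 5 = 9
p(5) = ⊕ of these = min[10, 7, 9] = 7.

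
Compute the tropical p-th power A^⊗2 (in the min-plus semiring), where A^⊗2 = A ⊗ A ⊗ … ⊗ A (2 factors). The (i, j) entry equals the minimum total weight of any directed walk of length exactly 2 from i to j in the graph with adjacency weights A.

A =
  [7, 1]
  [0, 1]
A^⊗2 =
  [1, 2]
  [1, 1]

Each entry (A^⊗2)_ij equals the minimum over all length-2 walks i = v_0 → v_1 → … → v_2 = j of Σ_t A[v_t][v_{t+1}]. For example, for (i, j) = (0, 1) we minimise over 2 possible intermediate vertex sequences; the minimum is 2, attained along the walk 0 → 1 → 1.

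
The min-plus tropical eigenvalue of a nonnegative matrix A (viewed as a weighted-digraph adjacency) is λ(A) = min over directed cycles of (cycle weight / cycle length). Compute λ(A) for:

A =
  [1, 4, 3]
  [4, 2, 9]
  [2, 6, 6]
λ(A) = 1

Enumerate directed cycles and compute their means (weight / length). Sample:
  cycle 0 → 0: weight = 1, length = 1, mean = 1/1 ≈ 1.000
  cycle 1 → 1: weight = 2, length = 1, mean = 2/1 ≈ 2.000
  cycle 2 → 2: weight = 6, length = 1, mean = 6/1 ≈ 6.000
  cycle 0 → 1 → 0: weight = 8, length = 2, mean = 8/2 ≈ 4.000
  cycle 0 → 2 → 0: weight = 5, length = 2, mean = 5/2 ≈ 2.500
  cycle 1 → 0 → 1: weight = 8, length = 2, mean = 8/2 ≈ 4.000
Minimum mean = 1.000, attained e.g. along the cycle 0 → 0 with weight 1 and length 1. So λ(A) = 1/1 = 1.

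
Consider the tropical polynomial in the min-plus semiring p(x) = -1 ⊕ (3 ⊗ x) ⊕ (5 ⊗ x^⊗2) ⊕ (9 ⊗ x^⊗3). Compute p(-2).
p(-2) = -1

A tropical monomial a ⊗ x^⊗i evaluates to a + i · x. Evaluating each term at x = -2:
  Term 0 contributes -1 + 0 · -2 = -1
  Term 1 contributes 3 + 1 · -2 = 1
  Term 2 contributes 5 + 2 · -2 = 1
  Term 3 contributes 9 + 3 · -2 = 3
p(-2) = ⊕ of these = min[-1, 1, 1, 3] = -1.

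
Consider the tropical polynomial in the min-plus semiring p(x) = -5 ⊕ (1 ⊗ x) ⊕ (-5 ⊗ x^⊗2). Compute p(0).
p(0) = -5

A tropical monomial a ⊗ x^⊗i evaluates to a + i · x. Evaluating each term at x = 0:
  Term 0 contributes -5 + 0 · 0 = -5
  Term 1 contributes 1 + 1 · 0 = 1
  Term 2 contributes -5 + 2 · 0 = -5
p(0) = ⊕ of these = min[-5, 1, -5] = -5.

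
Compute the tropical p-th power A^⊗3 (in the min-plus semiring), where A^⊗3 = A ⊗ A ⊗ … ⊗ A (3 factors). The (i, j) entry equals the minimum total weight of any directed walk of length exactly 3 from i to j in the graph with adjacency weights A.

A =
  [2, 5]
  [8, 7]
A^⊗3 =
  [6, 9]
  [12, 15]

Each entry (A^⊗3)_ij equals the minimum over all length-3 walks i = v_0 → v_1 → … → v_3 = j of Σ_t A[v_t][v_{t+1}]. For example, for (i, j) = (0, 1) we minimise over 4 possible intermediate vertex sequences; the minimum is 9, attained along the walk 0 → 0 → 0 → 1.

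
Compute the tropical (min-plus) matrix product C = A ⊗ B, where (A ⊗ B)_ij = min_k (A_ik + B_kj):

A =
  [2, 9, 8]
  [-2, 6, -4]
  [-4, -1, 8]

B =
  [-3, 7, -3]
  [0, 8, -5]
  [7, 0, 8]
A ⊗ B =
  [-1, 8, -1]
  [-5, -4, -5]
  [-7, 3, -7]

Apply the min-plus product entry-by-entry:
  C[0][0] = min over k of (A[0][0] + B[0][0] = 2 + -3 = -1, A[0][1] + B[1][0] = 9 + 0 = 9, A[0][2] + B[2][0] = 8 + 7 = 15) = -1 (attained at k = 0)
  C[0][1] = min over k of (A[0][0] + B[0][1] = 2 + 7 = 9, A[0][1] + B[1][1] = 9 + 8 = 17, A[0][2] + B[2][1] = 8 + 0 = 8) = 8 (attained at k = 2)
  C[0][2] = min over k of (A[0][0] + B[0][2] = 2 + -3 = -1, A[0][1] + B[1][2] = 9 + -5 = 4, A[0][2] + B[2][2] = 8 + 8 = 16) = -1 (attained at k = 0)
  C[1][0] = min over k of (A[1][0] + B[0][0] = -2 + -3 = -5, A[1][1] + B[1][0] = 6 + 0 = 6, A[1][2] + B[2][0] = -4 + 7 = 3) = -5 (attained at k = 0)
  C[1][1] = min over k of (A[1][0] + B[0][1] = -2 + 7 = 5, A[1][1] + B[1][1] = 6 + 8 = 14, A[1][2] + B[2][1] = -4 + 0 = -4) = -4 (attained at k = 2)
  C[1][2] = min over k of (A[1][0] + B[0][2] = -2 + -3 = -5, A[1][1] + B[1][2] = 6 + -5 = 1, A[1][2] + B[2][2] = -4 + 8 = 4) = -5 (attained at k = 0)
  C[2][0] = min over k of (A[2][0] + B[0][0] = -4 + -3 = -7, A[2][1] + B[1][0] = -1 + 0 = -1, A[2][2] + B[2][0] = 8 + 7 = 15) = -7 (attained at k = 0)
  C[2][1] = min over k of (A[2][0] + B[0][1] = -4 + 7 = 3, A[2][1] + B[1][1] = -1 + 8 = 7, A[2][2] + B[2][1] = 8 + 0 = 8) = 3 (attained at k = 0)
  C[2][2] = min over k of (A[2][0] + B[0][2] = -4 + -3 = -7, A[2][1] + B[1][2] = -1 + -5 = -6, A[2][2] + B[2][2] = 8 + 8 = 16) = -7 (attained at k = 0)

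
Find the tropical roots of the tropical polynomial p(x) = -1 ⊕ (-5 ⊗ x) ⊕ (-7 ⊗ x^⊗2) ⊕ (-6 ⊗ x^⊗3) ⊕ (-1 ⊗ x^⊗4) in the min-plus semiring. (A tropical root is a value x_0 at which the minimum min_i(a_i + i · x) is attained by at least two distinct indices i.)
Roots: {-5, -1, 2, 4}

Each tropical root is a break point of the lower envelope of the lines y = a_i + i · x (there are 5 lines, with slopes 0, 1, ..., 4). Only the lines that attain the minimum somewhere contribute to roots; other lines are dominated. Here the surviving (envelope) indices are i = 4, i = 3, i = 2, i = 1, i = 0.
Intersections between consecutive envelope lines give the roots: for adjacent envelope indices i < j the intersection is x = (a_i − a_j) / (j − i). Reading off the sorted break points: {-5, -1, 2, 4}.
Verification: at each break x_0, at least two indices attain the minimum of min_i(a_i + i · x_0).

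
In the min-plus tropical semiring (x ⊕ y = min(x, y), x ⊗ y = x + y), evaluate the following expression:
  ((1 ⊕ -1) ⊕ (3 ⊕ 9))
((1 ⊕ -1) ⊕ (3 ⊕ 9)) = -1

Expand innermost to outermost. Recall ⊕ takes the minimum of its arguments and ⊗ takes their sum. Working out the expression ((1 ⊕ -1) ⊕ (3 ⊕ 9)) gives -1.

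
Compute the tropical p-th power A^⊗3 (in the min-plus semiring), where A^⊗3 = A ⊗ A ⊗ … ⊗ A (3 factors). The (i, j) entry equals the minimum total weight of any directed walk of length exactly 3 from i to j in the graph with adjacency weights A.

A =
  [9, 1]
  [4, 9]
A^⊗3 =
  [14, 6]
  [9, 14]

Each entry (A^⊗3)_ij equals the minimum over all length-3 walks i = v_0 → v_1 → … → v_3 = j of Σ_t A[v_t][v_{t+1}]. For example, for (i, j) = (0, 1) we minimise over 4 possible intermediate vertex sequences; the minimum is 6, attained along the walk 0 → 1 → 0 → 1.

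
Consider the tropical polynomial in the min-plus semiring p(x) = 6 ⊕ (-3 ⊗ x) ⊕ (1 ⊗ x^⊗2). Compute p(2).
p(2) = -1

A tropical monomial a ⊗ x^⊗i evaluates to a + i · x. Evaluating each term at x = 2:
  Term 0 contributes 6 + 0 · 2 = 6
  Term 1 contributes -3 + 1 · 2 = -1
  Term 2 contributes 1 + 2 · 2 = 5
p(2) = ⊕ of these = min[6, -1, 5] = -1.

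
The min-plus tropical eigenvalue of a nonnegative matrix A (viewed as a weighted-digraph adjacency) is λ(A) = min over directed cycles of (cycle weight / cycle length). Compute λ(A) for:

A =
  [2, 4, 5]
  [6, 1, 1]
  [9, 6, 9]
λ(A) = 1

Enumerate directed cycles and compute their means (weight / length). Sample:
  cycle 0 → 0: weight = 2, length = 1, mean = 2/1 ≈ 2.000
  cycle 1 → 1: weight = 1, length = 1, mean = 1/1 ≈ 1.000
  cycle 2 → 2: weight = 9, length = 1, mean = 9/1 ≈ 9.000
  cycle 0 → 1 → 0: weight = 10, length = 2, mean = 10/2 ≈ 5.000
  cycle 0 → 2 → 0: weight = 14, length = 2, mean = 14/2 ≈ 7.000
  cycle 1 → 0 → 1: weight = 10, length = 2, mean = 10/2 ≈ 5.000
Minimum mean = 1.000, attained e.g. along the cycle 1 → 1 with weight 1 and length 1. So λ(A) = 1/1 = 1.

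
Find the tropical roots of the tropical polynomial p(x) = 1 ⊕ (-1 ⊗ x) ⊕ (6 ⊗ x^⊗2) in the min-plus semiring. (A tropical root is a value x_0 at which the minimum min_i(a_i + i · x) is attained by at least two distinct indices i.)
Roots: {-7, 2}

Each tropical root is a break point of the lower envelope of the lines y = a_i + i · x (there are 3 lines, with slopes 0, 1, ..., 2). Only the lines that attain the minimum somewhere contribute to roots; other lines are dominated. Here the surviving (envelope) indices are i = 2, i = 1, i = 0.
Intersections between consecutive envelope lines give the roots: for adjacent envelope indices i < j the intersection is x = (a_i − a_j) / (j − i). Reading off the sorted break points: {-7, 2}.
Verification: at each break x_0, at least two indices attain the minimum of min_i(a_i + i · x_0).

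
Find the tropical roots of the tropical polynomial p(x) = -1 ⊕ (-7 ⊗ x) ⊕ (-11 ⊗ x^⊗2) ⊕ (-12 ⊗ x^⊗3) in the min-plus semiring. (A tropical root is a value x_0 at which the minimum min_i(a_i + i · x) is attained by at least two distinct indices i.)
Roots: {1, 4, 6}

Each tropical root is a break point of the lower envelope of the lines y = a_i + i · x (there are 4 lines, with slopes 0, 1, ..., 3). Only the lines that attain the minimum somewhere contribute to roots; other lines are dominated. Here the surviving (envelope) indices are i = 3, i = 2, i = 1, i = 0.
Intersections between consecutive envelope lines give the roots: for adjacent envelope indices i < j the intersection is x = (a_i − a_j) / (j − i). Reading off the sorted break points: {1, 4, 6}.
Verification: at each break x_0, at least two indices attain the minimum of min_i(a_i + i · x_0).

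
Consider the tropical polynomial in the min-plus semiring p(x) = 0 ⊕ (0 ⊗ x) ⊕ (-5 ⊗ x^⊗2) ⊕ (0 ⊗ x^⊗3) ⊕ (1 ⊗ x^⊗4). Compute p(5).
p(5) = 0

A tropical monomial a ⊗ x^⊗i evaluates to a + i · x. Evaluating each term at x = 5:
  Term 0 contributes 0 + 0 · 5 = 0
  Term 1 contributes 0 + 1 · 5 = 5
  Term 2 contributes -5 + 2 · 5 = 5
  Term 3 contributes 0 + 3 · 5 = 15
  Term 4 contributes 1 + 4 · 5 = 21
p(5) = ⊕ of these = min[0, 5, 5, 15, 21] = 0.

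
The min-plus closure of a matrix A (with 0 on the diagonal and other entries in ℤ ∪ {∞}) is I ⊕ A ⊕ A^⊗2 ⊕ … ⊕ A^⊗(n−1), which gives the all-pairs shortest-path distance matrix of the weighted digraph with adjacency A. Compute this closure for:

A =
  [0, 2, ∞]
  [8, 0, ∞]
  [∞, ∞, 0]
Closure =
  [0, 2, ∞]
  [8, 0, ∞]
  [∞, ∞, 0]

This is the Floyd-Warshall all-pairs shortest-path computation. For each intermediate vertex k = 0, 1, …, 2, update dist[i][j] ← min(dist[i][j], dist[i][k] + dist[k][j]). The final matrix gives, for each (i, j), the minimum total weight of any directed path from i to j (possibly empty when i = j).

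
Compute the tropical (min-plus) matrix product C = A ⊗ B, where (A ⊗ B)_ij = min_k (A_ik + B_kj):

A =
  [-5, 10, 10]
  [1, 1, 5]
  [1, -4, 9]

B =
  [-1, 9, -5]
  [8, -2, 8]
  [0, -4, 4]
A ⊗ B =
  [-6, 4, -10]
  [0, -1, -4]
  [0, -6, -4]

Apply the min-plus product entry-by-entry:
  C[0][0] = min over k of (A[0][0] + B[0][0] = -5 + -1 = -6, A[0][1] + B[1][0] = 10 + 8 = 18, A[0][2] + B[2][0] = 10 + 0 = 10) = -6 (attained at k = 0)
  C[0][1] = min over k of (A[0][0] + B[0][1] = -5 + 9 = 4, A[0][1] + B[1][1] = 10 + -2 = 8, A[0][2] + B[2][1] = 10 + -4 = 6) = 4 (attained at k = 0)
  C[0][2] = min over k of (A[0][0] + B[0][2] = -5 + -5 = -10, A[0][1] + B[1][2] = 10 + 8 = 18, A[0][2] + B[2][2] = 10 + 4 = 14) = -10 (attained at k = 0)
  C[1][0] = min over k of (A[1][0] + B[0][0] = 1 + -1 = 0, A[1][1] + B[1][0] = 1 + 8 = 9, A[1][2] + B[2][0] = 5 + 0 = 5) = 0 (attained at k = 0)
  C[1][1] = min over k of (A[1][0] + B[0][1] = 1 + 9 = 10, A[1][1] + B[1][1] = 1 + -2 = -1, A[1][2] + B[2][1] = 5 + -4 = 1) = -1 (attained at k = 1)
  C[1][2] = min over k of (A[1][0] + B[0][2] = 1 + -5 = -4, A[1][1] + B[1][2] = 1 + 8 = 9, A[1][2] + B[2][2] = 5 + 4 = 9) = -4 (attained at k = 0)
  C[2][0] = min over k of (A[2][0] + B[0][0] = 1 + -1 = 0, A[2][1] + B[1][0] = -4 + 8 = 4, A[2][2] + B[2][0] = 9 + 0 = 9) = 0 (attained at k = 0)
  C[2][1] = min over k of (A[2][0] + B[0][1] = 1 + 9 = 10, A[2][1] + B[1][1] = -4 + -2 = -6, A[2][2] + B[2][1] = 9 + -4 = 5) = -6 (attained at k = 1)
  C[2][2] = min over k of (A[2][0] + B[0][2] = 1 + -5 = -4, A[2][1] + B[1][2] = -4 + 8 = 4, A[2][2] + B[2][2] = 9 + 4 = 13) = -4 (attained at k = 0)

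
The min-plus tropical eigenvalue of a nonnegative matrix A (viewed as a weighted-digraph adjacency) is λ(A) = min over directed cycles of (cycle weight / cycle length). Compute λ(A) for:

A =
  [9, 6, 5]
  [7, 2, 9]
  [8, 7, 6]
λ(A) = 2

Enumerate directed cycles and compute their means (weight / length). Sample:
  cycle 0 → 0: weight = 9, length = 1, mean = 9/1 ≈ 9.000
  cycle 1 → 1: weight = 2, length = 1, mean = 2/1 ≈ 2.000
  cycle 2 → 2: weight = 6, length = 1, mean = 6/1 ≈ 6.000
  cycle 0 → 1 → 0: weight = 13, length = 2, mean = 13/2 ≈ 6.500
  cycle 0 → 2 → 0: weight = 13, length = 2, mean = 13/2 ≈ 6.500
  cycle 1 → 0 → 1: weight = 13, length = 2, mean = 13/2 ≈ 6.500
Minimum mean = 2.000, attained e.g. along the cycle 1 → 1 with weight 2 and length 1. So λ(A) = 2/1 = 2.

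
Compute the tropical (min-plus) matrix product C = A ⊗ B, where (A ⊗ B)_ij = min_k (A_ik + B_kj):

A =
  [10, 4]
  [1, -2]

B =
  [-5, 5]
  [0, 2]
A ⊗ B =
  [4, 6]
  [-4, 0]

Apply the min-plus product entry-by-entry:
  C[0][0] = min over k of (A[0][0] + B[0][0] = 10 + -5 = 5, A[0][1] + B[1][0] = 4 + 0 = 4) = 4 (attained at k = 1)
  C[0][1] = min over k of (A[0][0] + B[0][1] = 10 + 5 = 15, A[0][1] + B[1][1] = 4 + 2 = 6) = 6 (attained at k = 1)
  C[1][0] = min over k of (A[1][0] + B[0][0] = 1 + -5 = -4, A[1][1] + B[1][0] = -2 + 0 = -2) = -4 (attained at k = 0)
  C[1][1] = min over k of (A[1][0] + B[0][1] = 1 + 5 = 6, A[1][1] + B[1][1] = -2 + 2 = 0) = 0 (attained at k = 1)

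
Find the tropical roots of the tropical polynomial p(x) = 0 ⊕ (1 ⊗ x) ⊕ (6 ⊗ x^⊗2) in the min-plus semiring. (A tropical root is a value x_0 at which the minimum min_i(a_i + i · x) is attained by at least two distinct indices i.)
Roots: {-5, -1}

Each tropical root is a break point of the lower envelope of the lines y = a_i + i · x (there are 3 lines, with slopes 0, 1, ..., 2). Only the lines that attain the minimum somewhere contribute to roots; other lines are dominated. Here the surviving (envelope) indices are i = 2, i = 1, i = 0.
Intersections between consecutive envelope lines give the roots: for adjacent envelope indices i < j the intersection is x = (a_i − a_j) / (j − i). Reading off the sorted break points: {-5, -1}.
Verification: at each break x_0, at least two indices attain the minimum of min_i(a_i + i · x_0).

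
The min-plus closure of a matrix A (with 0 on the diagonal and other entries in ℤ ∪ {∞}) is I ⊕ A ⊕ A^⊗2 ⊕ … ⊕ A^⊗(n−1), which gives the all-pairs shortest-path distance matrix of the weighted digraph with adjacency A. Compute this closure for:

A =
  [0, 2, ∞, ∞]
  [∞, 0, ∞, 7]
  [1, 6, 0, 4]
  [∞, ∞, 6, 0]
Closure =
  [0, 2, 15, 9]
  [14, 0, 13, 7]
  [1, 3, 0, 4]
  [7, 9, 6, 0]

This is the Floyd-Warshall all-pairs shortest-path computation. For each intermediate vertex k = 0, 1, …, 3, update dist[i][j] ← min(dist[i][j], dist[i][k] + dist[k][j]). The final matrix gives, for each (i, j), the minimum total weight of any directed path from i to j (possibly empty when i = j).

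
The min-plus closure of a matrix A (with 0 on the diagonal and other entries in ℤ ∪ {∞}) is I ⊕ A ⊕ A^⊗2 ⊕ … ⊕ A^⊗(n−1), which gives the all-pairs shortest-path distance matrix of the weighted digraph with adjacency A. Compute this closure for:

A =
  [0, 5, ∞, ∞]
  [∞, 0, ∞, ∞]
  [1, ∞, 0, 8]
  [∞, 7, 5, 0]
Closure =
  [0, 5, ∞, ∞]
  [∞, 0, ∞, ∞]
  [1, 6, 0, 8]
  [6, 7, 5, 0]

This is the Floyd-Warshall all-pairs shortest-path computation. For each intermediate vertex k = 0, 1, …, 3, update dist[i][j] ← min(dist[i][j], dist[i][k] + dist[k][j]). The final matrix gives, for each (i, j), the minimum total weight of any directed path from i to j (possibly empty when i = j).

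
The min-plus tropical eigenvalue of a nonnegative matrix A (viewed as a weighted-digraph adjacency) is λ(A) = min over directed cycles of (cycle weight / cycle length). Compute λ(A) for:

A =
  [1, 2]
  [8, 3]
λ(A) = 1

Enumerate directed cycles and compute their means (weight / length). Sample:
  cycle 0 → 0: weight = 1, length = 1, mean = 1/1 ≈ 1.000
  cycle 1 → 1: weight = 3, length = 1, mean = 3/1 ≈ 3.000
  cycle 0 → 1 → 0: weight = 10, length = 2, mean = 10/2 ≈ 5.000
  cycle 1 → 0 → 1: weight = 10, length = 2, mean = 10/2 ≈ 5.000
Minimum mean = 1.000, attained e.g. along the cycle 0 → 0 with weight 1 and length 1. So λ(A) = 1/1 = 1.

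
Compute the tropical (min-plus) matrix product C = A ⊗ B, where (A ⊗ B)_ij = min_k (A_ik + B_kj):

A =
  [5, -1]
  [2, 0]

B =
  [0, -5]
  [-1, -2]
A ⊗ B =
  [-2, -3]
  [-1, -3]

Apply the min-plus product entry-by-entry:
  C[0][0] = min over k of (A[0][0] + B[0][0] = 5 + 0 = 5, A[0][1] + B[1][0] = -1 + -1 = -2) = -2 (attained at k = 1)
  C[0][1] = min over k of (A[0][0] + B[0][1] = 5 + -5 = 0, A[0][1] + B[1][1] = -1 + -2 = -3) = -3 (attained at k = 1)
  C[1][0] = min over k of (A[1][0] + B[0][0] = 2 + 0 = 2, A[1][1] + B[1][0] = 0 + -1 = -1) = -1 (attained at k = 1)
  C[1][1] = min over k of (A[1][0] + B[0][1] = 2 + -5 = -3, A[1][1] + B[1][1] = 0 + -2 = -2) = -3 (attained at k = 0)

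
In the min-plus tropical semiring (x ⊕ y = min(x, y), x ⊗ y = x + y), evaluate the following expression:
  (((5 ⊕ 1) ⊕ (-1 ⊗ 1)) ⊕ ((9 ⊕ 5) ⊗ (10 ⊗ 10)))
(((5 ⊕ 1) ⊕ (-1 ⊗ 1)) ⊕ ((9 ⊕ 5) ⊗ (10 ⊗ 10))) = 0

Expand innermost to outermost. Recall ⊕ takes the minimum of its arguments and ⊗ takes their sum. Working out the expression (((5 ⊕ 1) ⊕ (-1 ⊗ 1)) ⊕ ((9 ⊕ 5) ⊗ (10 ⊗ 10))) gives 0.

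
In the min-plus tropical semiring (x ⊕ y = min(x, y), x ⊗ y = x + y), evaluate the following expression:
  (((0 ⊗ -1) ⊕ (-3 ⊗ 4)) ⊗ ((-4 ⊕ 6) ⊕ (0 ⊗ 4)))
(((0 ⊗ -1) ⊕ (-3 ⊗ 4)) ⊗ ((-4 ⊕ 6) ⊕ (0 ⊗ 4))) = -5

Expand innermost to outermost. Recall ⊕ takes the minimum of its arguments and ⊗ takes their sum. Working out the expression (((0 ⊗ -1) ⊕ (-3 ⊗ 4)) ⊗ ((-4 ⊕ 6) ⊕ (0 ⊗ 4))) gives -5.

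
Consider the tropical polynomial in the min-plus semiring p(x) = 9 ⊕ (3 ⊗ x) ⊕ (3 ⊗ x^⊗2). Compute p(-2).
p(-2) = -1

A tropical monomial a ⊗ x^⊗i evaluates to a + i · x. Evaluating each term at x = -2:
  Term 0 contributes 9 + 0 · -2 = 9
  Term 1 contributes 3 + 1 · -2 = 1
  Term 2 contributes 3 + 2 · -2 = -1
p(-2) = ⊕ of these = min[9, 1, -1] = -1.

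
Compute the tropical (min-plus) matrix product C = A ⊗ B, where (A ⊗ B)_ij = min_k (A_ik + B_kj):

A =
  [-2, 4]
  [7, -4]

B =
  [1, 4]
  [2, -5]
A ⊗ B =
  [-1, -1]
  [-2, -9]

Apply the min-plus product entry-by-entry:
  C[0][0] = min over k of (A[0][0] + B[0][0] = -2 + 1 = -1, A[0][1] + B[1][0] = 4 + 2 = 6) = -1 (attained at k = 0)
  C[0][1] = min over k of (A[0][0] + B[0][1] = -2 + 4 = 2, A[0][1] + B[1][1] = 4 + -5 = -1) = -1 (attained at k = 1)
  C[1][0] = min over k of (A[1][0] + B[0][0] = 7 + 1 = 8, A[1][1] + B[1][0] = -4 + 2 = -2) = -2 (attained at k = 1)
  C[1][1] = min over k of (A[1][0] + B[0][1] = 7 + 4 = 11, A[1][1] + B[1][1] = -4 + -5 = -9) = -9 (attained at k = 1)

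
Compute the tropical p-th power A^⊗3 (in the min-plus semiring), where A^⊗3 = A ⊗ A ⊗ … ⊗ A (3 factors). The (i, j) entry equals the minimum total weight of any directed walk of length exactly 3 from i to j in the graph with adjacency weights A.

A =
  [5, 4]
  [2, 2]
A^⊗3 =
  [8, 8]
  [6, 6]

Each entry (A^⊗3)_ij equals the minimum over all length-3 walks i = v_0 → v_1 → … → v_3 = j of Σ_t A[v_t][v_{t+1}]. For example, for (i, j) = (0, 1) we minimise over 4 possible intermediate vertex sequences; the minimum is 8, attained along the walk 0 → 1 → 1 → 1.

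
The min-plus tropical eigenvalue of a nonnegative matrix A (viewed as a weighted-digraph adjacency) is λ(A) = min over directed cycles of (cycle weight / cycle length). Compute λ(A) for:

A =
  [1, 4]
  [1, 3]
λ(A) = 1

Enumerate directed cycles and compute their means (weight / length). Sample:
  cycle 0 → 0: weight = 1, length = 1, mean = 1/1 ≈ 1.000
  cycle 1 → 1: weight = 3, length = 1, mean = 3/1 ≈ 3.000
  cycle 0 → 1 → 0: weight = 5, length = 2, mean = 5/2 ≈ 2.500
  cycle 1 → 0 → 1: weight = 5, length = 2, mean = 5/2 ≈ 2.500
Minimum mean = 1.000, attained e.g. along the cycle 0 → 0 with weight 1 and length 1. So λ(A) = 1/1 = 1.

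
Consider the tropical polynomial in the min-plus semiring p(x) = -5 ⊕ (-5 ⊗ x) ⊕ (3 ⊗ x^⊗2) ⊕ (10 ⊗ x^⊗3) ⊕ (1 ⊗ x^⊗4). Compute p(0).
p(0) = -5

A tropical monomial a ⊗ x^⊗i evaluates to a + i · x. Evaluating each term at x = 0:
  Term 0 contributes -5 + 0 · 0 = -5
  Term 1 contributes -5 + 1 · 0 = -5
  Term 2 contributes 3 + 2 · 0 = 3
  Term 3 contributes 10 + 3 · 0 = 10
  Term 4 contributes 1 + 4 · 0 = 1
p(0) = ⊕ of these = min[-5, -5, 3, 10, 1] = -5.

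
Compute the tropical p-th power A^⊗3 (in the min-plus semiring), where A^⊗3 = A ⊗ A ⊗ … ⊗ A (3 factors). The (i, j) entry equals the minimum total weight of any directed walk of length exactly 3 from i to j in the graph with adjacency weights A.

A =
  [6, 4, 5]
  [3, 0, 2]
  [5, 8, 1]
A^⊗3 =
  [7, 4, 6]
  [3, 0, 2]
  [7, 8, 3]

Each entry (A^⊗3)_ij equals the minimum over all length-3 walks i = v_0 → v_1 → … → v_3 = j of Σ_t A[v_t][v_{t+1}]. For example, for (i, j) = (0, 2) we minimise over 9 possible intermediate vertex sequences; the minimum is 6, attained along the walk 0 → 1 → 1 → 2.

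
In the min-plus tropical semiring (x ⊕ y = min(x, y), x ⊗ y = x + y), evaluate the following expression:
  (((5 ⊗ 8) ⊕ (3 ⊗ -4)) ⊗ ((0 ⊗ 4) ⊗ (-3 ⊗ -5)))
(((5 ⊗ 8) ⊕ (3 ⊗ -4)) ⊗ ((0 ⊗ 4) ⊗ (-3 ⊗ -5))) = -5

Expand innermost to outermost. Recall ⊕ takes the minimum of its arguments and ⊗ takes their sum. Working out the expression (((5 ⊗ 8) ⊕ (3 ⊗ -4)) ⊗ ((0 ⊗ 4) ⊗ (-3 ⊗ -5))) gives -5.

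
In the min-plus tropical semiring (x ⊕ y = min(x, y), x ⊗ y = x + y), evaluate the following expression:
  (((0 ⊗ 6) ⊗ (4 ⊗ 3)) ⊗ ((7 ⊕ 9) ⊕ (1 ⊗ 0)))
(((0 ⊗ 6) ⊗ (4 ⊗ 3)) ⊗ ((7 ⊕ 9) ⊕ (1 ⊗ 0))) = 14

Expand innermost to outermost. Recall ⊕ takes the minimum of its arguments and ⊗ takes their sum. Working out the expression (((0 ⊗ 6) ⊗ (4 ⊗ 3)) ⊗ ((7 ⊕ 9) ⊕ (1 ⊗ 0))) gives 14.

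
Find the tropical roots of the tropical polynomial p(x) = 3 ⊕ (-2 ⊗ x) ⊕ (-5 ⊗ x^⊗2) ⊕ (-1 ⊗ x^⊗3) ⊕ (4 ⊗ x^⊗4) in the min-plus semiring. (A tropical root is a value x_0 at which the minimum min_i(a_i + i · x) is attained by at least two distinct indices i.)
Roots: {-5, -4, 3, 5}

Each tropical root is a break point of the lower envelope of the lines y = a_i + i · x (there are 5 lines, with slopes 0, 1, ..., 4). Only the lines that attain the minimum somewhere contribute to roots; other lines are dominated. Here the surviving (envelope) indices are i = 4, i = 3, i = 2, i = 1, i = 0.
Intersections between consecutive envelope lines give the roots: for adjacent envelope indices i < j the intersection is x = (a_i − a_j) / (j − i). Reading off the sorted break points: {-5, -4, 3, 5}.
Verification: at each break x_0, at least two indices attain the minimum of min_i(a_i + i · x_0).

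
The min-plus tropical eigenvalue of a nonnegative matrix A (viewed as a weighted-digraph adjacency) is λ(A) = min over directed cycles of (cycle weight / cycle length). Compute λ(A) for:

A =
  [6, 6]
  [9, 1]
λ(A) = 1

Enumerate directed cycles and compute their means (weight / length). Sample:
  cycle 0 → 0: weight = 6, length = 1, mean = 6/1 ≈ 6.000
  cycle 1 → 1: weight = 1, length = 1, mean = 1/1 ≈ 1.000
  cycle 0 → 1 → 0: weight = 15, length = 2, mean = 15/2 ≈ 7.500
  cycle 1 → 0 → 1: weight = 15, length = 2, mean = 15/2 ≈ 7.500
Minimum mean = 1.000, attained e.g. along the cycle 1 → 1 with weight 1 and length 1. So λ(A) = 1/1 = 1.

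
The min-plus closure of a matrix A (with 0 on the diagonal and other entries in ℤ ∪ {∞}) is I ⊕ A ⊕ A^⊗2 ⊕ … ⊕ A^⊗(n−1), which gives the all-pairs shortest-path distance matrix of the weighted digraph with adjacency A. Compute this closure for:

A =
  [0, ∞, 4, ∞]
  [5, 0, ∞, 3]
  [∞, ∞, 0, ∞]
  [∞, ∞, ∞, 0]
Closure =
  [0, ∞, 4, ∞]
  [5, 0, 9, 3]
  [∞, ∞, 0, ∞]
  [∞, ∞, ∞, 0]

This is the Floyd-Warshall all-pairs shortest-path computation. For each intermediate vertex k = 0, 1, …, 3, update dist[i][j] ← min(dist[i][j], dist[i][k] + dist[k][j]). The final matrix gives, for each (i, j), the minimum total weight of any directed path from i to j (possibly empty when i = j).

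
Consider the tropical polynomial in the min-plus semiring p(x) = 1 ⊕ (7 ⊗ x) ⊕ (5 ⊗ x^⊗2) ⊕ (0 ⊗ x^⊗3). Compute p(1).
p(1) = 1

A tropical monomial a ⊗ x^⊗i evaluates to a + i · x. Evaluating each term at x = 1:
  Term 0 contributes 1 + 0 · 1 = 1
  Term 1 contributes 7 + 1 · 1 = 8
  Term 2 contributes 5 + 2 · 1 = 7
  Term 3 contributes 0 + 3 · 1 = 3
p(1) = ⊕ of these = min[1, 8, 7, 3] = 1.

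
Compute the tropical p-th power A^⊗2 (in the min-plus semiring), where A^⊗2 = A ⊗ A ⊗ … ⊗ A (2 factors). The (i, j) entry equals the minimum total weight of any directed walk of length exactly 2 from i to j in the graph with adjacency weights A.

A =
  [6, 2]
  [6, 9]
A^⊗2 =
  [8, 8]
  [12, 8]

Each entry (A^⊗2)_ij equals the minimum over all length-2 walks i = v_0 → v_1 → … → v_2 = j of Σ_t A[v_t][v_{t+1}]. For example, for (i, j) = (0, 1) we minimise over 2 possible intermediate vertex sequences; the minimum is 8, attained along the walk 0 → 0 → 1.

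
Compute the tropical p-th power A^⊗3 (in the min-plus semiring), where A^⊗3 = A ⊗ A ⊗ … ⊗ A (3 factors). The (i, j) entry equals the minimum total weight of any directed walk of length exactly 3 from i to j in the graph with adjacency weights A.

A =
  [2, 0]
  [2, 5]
A^⊗3 =
  [4, 2]
  [4, 4]

Each entry (A^⊗3)_ij equals the minimum over all length-3 walks i = v_0 → v_1 → … → v_3 = j of Σ_t A[v_t][v_{t+1}]. For example, for (i, j) = (0, 1) we minimise over 4 possible intermediate vertex sequences; the minimum is 2, attained along the walk 0 → 1 → 0 → 1.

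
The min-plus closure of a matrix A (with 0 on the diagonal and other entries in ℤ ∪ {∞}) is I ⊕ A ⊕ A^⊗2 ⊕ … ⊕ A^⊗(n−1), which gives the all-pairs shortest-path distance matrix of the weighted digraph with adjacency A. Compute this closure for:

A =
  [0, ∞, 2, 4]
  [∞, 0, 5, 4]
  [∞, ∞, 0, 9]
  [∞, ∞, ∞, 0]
Closure =
  [0, ∞, 2, 4]
  [∞, 0, 5, 4]
  [∞, ∞, 0, 9]
  [∞, ∞, ∞, 0]

This is the Floyd-Warshall all-pairs shortest-path computation. For each intermediate vertex k = 0, 1, …, 3, update dist[i][j] ← min(dist[i][j], dist[i][k] + dist[k][j]). The final matrix gives, for each (i, j), the minimum total weight of any directed path from i to j (possibly empty when i = j).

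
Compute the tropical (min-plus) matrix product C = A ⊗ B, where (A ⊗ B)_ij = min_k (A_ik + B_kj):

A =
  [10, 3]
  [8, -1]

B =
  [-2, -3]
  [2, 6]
A ⊗ B =
  [5, 7]
  [1, 5]

Apply the min-plus product entry-by-entry:
  C[0][0] = min over k of (A[0][0] + B[0][0] = 10 + -2 = 8, A[0][1] + B[1][0] = 3 + 2 = 5) = 5 (attained at k = 1)
  C[0][1] = min over k of (A[0][0] + B[0][1] = 10 + -3 = 7, A[0][1] + B[1][1] = 3 + 6 = 9) = 7 (attained at k = 0)
  C[1][0] = min over k of (A[1][0] + B[0][0] = 8 + -2 = 6, A[1][1] + B[1][0] = -1 + 2 = 1) = 1 (attained at k = 1)
  C[1][1] = min over k of (A[1][0] + B[0][1] = 8 + -3 = 5, A[1][1] + B[1][1] = -1 + 6 = 5) = 5 (attained at k = 0)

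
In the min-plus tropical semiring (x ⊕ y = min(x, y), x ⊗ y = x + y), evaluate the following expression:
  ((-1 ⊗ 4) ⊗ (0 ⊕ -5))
((-1 ⊗ 4) ⊗ (0 ⊕ -5)) = -2

Expand innermost to outermost. Recall ⊕ takes the minimum of its arguments and ⊗ takes their sum. Working out the expression ((-1 ⊗ 4) ⊗ (0 ⊕ -5)) gives -2.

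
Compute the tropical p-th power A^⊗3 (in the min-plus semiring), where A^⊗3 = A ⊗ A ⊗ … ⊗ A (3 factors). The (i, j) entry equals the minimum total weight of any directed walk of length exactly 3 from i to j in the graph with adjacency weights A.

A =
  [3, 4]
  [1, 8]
A^⊗3 =
  [8, 9]
  [6, 8]

Each entry (A^⊗3)_ij equals the minimum over all length-3 walks i = v_0 → v_1 → … → v_3 = j of Σ_t A[v_t][v_{t+1}]. For example, for (i, j) = (0, 1) we minimise over 4 possible intermediate vertex sequences; the minimum is 9, attained along the walk 0 → 1 → 0 → 1.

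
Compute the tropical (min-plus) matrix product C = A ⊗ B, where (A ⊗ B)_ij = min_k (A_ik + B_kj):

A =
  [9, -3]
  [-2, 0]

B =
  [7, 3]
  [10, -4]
A ⊗ B =
  [7, -7]
  [5, -4]

Apply the min-plus product entry-by-entry:
  C[0][0] = min over k of (A[0][0] + B[0][0] = 9 + 7 = 16, A[0][1] + B[1][0] = -3 + 10 = 7) = 7 (attained at k = 1)
  C[0][1] = min over k of (A[0][0] + B[0][1] = 9 + 3 = 12, A[0][1] + B[1][1] = -3 + -4 = -7) = -7 (attained at k = 1)
  C[1][0] = min over k of (A[1][0] + B[0][0] = -2 + 7 = 5, A[1][1] + B[1][0] = 0 + 10 = 10) = 5 (attained at k = 0)
  C[1][1] = min over k of (A[1][0] + B[0][1] = -2 + 3 = 1, A[1][1] + B[1][1] = 0 + -4 = -4) = -4 (attained at k = 1)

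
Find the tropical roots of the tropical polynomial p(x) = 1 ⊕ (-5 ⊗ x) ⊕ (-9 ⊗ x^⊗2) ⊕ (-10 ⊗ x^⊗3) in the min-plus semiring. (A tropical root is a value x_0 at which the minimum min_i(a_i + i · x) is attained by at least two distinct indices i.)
Roots: {1, 4, 6}

Each tropical root is a break point of the lower envelope of the lines y = a_i + i · x (there are 4 lines, with slopes 0, 1, ..., 3). Only the lines that attain the minimum somewhere contribute to roots; other lines are dominated. Here the surviving (envelope) indices are i = 3, i = 2, i = 1, i = 0.
Intersections between consecutive envelope lines give the roots: for adjacent envelope indices i < j the intersection is x = (a_i − a_j) / (j − i). Reading off the sorted break points: {1, 4, 6}.
Verification: at each break x_0, at least two indices attain the minimum of min_i(a_i + i · x_0).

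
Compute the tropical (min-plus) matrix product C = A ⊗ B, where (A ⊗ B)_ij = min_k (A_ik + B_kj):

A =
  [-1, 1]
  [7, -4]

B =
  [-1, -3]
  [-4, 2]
A ⊗ B =
  [-3, -4]
  [-8, -2]

Apply the min-plus product entry-by-entry:
  C[0][0] = min over k of (A[0][0] + B[0][0] = -1 + -1 = -2, A[0][1] + B[1][0] = 1 + -4 = -3) = -3 (attained at k = 1)
  C[0][1] = min over k of (A[0][0] + B[0][1] = -1 + -3 = -4, A[0][1] + B[1][1] = 1 + 2 = 3) = -4 (attained at k = 0)
  C[1][0] = min over k of (A[1][0] + B[0][0] = 7 + -1 = 6, A[1][1] + B[1][0] = -4 + -4 = -8) = -8 (attained at k = 1)
  C[1][1] = min over k of (A[1][0] + B[0][1] = 7 + -3 = 4, A[1][1] + B[1][1] = -4 + 2 = -2) = -2 (attained at k = 1)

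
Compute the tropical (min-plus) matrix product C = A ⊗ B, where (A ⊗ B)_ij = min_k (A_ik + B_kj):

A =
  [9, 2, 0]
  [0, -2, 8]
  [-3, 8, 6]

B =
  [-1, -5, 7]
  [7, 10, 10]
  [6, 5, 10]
A ⊗ B =
  [6, 4, 10]
  [-1, -5, 7]
  [-4, -8, 4]

Apply the min-plus product entry-by-entry:
  C[0][0] = min over k of (A[0][0] + B[0][0] = 9 + -1 = 8, A[0][1] + B[1][0] = 2 + 7 = 9, A[0][2] + B[2][0] = 0 + 6 = 6) = 6 (attained at k = 2)
  C[0][1] = min over k of (A[0][0] + B[0][1] = 9 + -5 = 4, A[0][1] + B[1][1] = 2 + 10 = 12, A[0][2] + B[2][1] = 0 + 5 = 5) = 4 (attained at k = 0)
  C[0][2] = min over k of (A[0][0] + B[0][2] = 9 + 7 = 16, A[0][1] + B[1][2] = 2 + 10 = 12, A[0][2] + B[2][2] = 0 + 10 = 10) = 10 (attained at k = 2)
  C[1][0] = min over k of (A[1][0] + B[0][0] = 0 + -1 = -1, A[1][1] + B[1][0] = -2 + 7 = 5, A[1][2] + B[2][0] = 8 + 6 = 14) = -1 (attained at k = 0)
  C[1][1] = min over k of (A[1][0] + B[0][1] = 0 + -5 = -5, A[1][1] + B[1][1] = -2 + 10 = 8, A[1][2] + B[2][1] = 8 + 5 = 13) = -5 (attained at k = 0)
  C[1][2] = min over k of (A[1][0] + B[0][2] = 0 + 7 = 7, A[1][1] + B[1][2] = -2 + 10 = 8, A[1][2] + B[2][2] = 8 + 10 = 18) = 7 (attained at k = 0)
  C[2][0] = min over k of (A[2][0] + B[0][0] = -3 + -1 = -4, A[2][1] + B[1][0] = 8 + 7 = 15, A[2][2] + B[2][0] = 6 + 6 = 12) = -4 (attained at k = 0)
  C[2][1] = min over k of (A[2][0] + B[0][1] = -3 + -5 = -8, A[2][1] + B[1][1] = 8 + 10 = 18, A[2][2] + B[2][1] = 6 + 5 = 11) = -8 (attained at k = 0)
  C[2][2] = min over k of (A[2][0] + B[0][2] = -3 + 7 = 4, A[2][1] + B[1][2] = 8 + 10 = 18, A[2][2] + B[2][2] = 6 + 10 = 16) = 4 (attained at k = 0)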